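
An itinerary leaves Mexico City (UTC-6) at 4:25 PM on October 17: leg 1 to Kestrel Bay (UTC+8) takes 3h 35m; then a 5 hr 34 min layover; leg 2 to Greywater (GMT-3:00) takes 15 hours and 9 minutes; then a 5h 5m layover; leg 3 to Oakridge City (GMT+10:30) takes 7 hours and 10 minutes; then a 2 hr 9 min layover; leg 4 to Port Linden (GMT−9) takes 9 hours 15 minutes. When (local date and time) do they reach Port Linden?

Convert departure to UTC: 4:25 PM + 6:00 = 10:25 PM UTC on Oct 17.
Add 3 hours 35 minutes leg 1 → 2:00 AM UTC (Oct 18).
Add 5 hours and 34 minutes layover in Kestrel Bay → 7:34 AM UTC.
Add 15 hours and 9 minutes leg 2 → 10:43 PM UTC.
Add 5 hours and 5 minutes layover in Greywater → 3:48 AM UTC (Oct 19).
Add 7 hours and 10 minutes leg 3 → 10:58 AM UTC.
Add 2 hours 9 minutes layover in Oakridge City → 1:07 PM UTC.
Add 9 hours and 15 minutes leg 4 → 10:22 PM UTC.
Port Linden is UTC−9:00, so local arrival = 10:22 PM − 9:00 = 1:22 PM on Oct 19.

1:22 PM on Oct 19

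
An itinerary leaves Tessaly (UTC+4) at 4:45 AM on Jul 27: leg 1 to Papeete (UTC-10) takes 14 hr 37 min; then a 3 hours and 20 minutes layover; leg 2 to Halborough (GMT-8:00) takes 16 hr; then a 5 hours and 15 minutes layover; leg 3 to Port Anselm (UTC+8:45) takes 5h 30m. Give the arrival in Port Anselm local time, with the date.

6:12 AM on Jul 29

Convert departure to UTC: 4:45 AM − 4:00 = 12:45 AM UTC on Jul 27.
Add 14 hours and 37 minutes leg 1 → 3:22 PM UTC.
Add 3 hours and 20 minutes layover in Papeete → 6:42 PM UTC.
Add 16 hours leg 2 → 10:42 AM UTC (Jul 28).
Add 5 hours and 15 minutes layover in Halborough → 3:57 PM UTC.
Add 5 hours 30 minutes leg 3 → 9:27 PM UTC.
Port Anselm is UTC+8:45, so local arrival = 9:27 PM + 8:45 = 6:12 AM on Jul 29.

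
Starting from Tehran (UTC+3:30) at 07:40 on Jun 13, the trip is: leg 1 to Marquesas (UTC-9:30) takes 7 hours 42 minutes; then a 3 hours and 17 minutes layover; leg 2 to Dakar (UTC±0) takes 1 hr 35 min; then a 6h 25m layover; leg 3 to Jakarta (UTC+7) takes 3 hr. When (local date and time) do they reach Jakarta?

09:09 on Jun 14

Convert departure to UTC: 07:40 − 3:30 = 04:10 UTC on Jun 13.
Add 7 hours and 42 minutes leg 1 → 11:52 UTC.
Add 3 hours 17 minutes layover in Marquesas → 15:09 UTC.
Add 1 hour 35 minutes leg 2 → 16:44 UTC.
Add 6 hours 25 minutes layover in Dakar → 23:09 UTC.
Add 3 hours leg 3 → 02:09 UTC (Jun 14).
Jakarta is UTC+7:00, so local arrival = 02:09 + 7:00 = 09:09 on Jun 14.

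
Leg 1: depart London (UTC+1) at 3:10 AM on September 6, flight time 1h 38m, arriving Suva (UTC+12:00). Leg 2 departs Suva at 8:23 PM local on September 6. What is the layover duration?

Convert departure to UTC: 3:10 AM − 1:00 = 2:10 AM UTC on Sep 6.
Add 1 hour 38 minutes flight time → 3:48 AM UTC.
Suva is UTC+12:00, so local arrival = 3:48 AM + 12:00 = 3:48 PM on Sep 6.
Layover = 8:23 PM − 3:48 PM = 4 hours 35 minutes.

4 hours 35 minutes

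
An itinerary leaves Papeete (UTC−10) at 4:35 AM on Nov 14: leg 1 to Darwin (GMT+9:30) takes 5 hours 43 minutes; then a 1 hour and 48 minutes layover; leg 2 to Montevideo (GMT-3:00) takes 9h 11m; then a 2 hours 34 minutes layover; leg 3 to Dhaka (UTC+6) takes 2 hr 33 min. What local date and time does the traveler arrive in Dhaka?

6:24 PM on November 15

Convert departure to UTC: 4:35 AM + 10:00 = 2:35 PM UTC on Nov 14.
Add 5 hours 43 minutes leg 1 → 8:18 PM UTC.
Add 1 hour 48 minutes layover in Darwin → 10:06 PM UTC.
Add 9 hours and 11 minutes leg 2 → 7:17 AM UTC (Nov 15).
Add 2 hours and 34 minutes layover in Montevideo → 9:51 AM UTC.
Add 2 hours and 33 minutes leg 3 → 12:24 PM UTC.
Dhaka is UTC+6:00, so local arrival = 12:24 PM + 6:00 = 6:24 PM on Nov 15.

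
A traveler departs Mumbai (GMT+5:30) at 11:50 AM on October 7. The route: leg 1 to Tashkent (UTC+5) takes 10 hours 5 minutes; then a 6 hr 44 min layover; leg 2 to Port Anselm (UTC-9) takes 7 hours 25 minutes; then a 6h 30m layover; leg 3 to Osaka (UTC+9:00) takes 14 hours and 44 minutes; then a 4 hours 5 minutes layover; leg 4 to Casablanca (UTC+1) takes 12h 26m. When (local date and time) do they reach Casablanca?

Convert departure to UTC: 11:50 AM − 5:30 = 6:20 AM UTC on Oct 7.
Add 10 hours 5 minutes leg 1 → 4:25 PM UTC.
Add 6 hours and 44 minutes layover in Tashkent → 11:09 PM UTC.
Add 7 hours and 25 minutes leg 2 → 6:34 AM UTC (Oct 8).
Add 6 hours and 30 minutes layover in Port Anselm → 1:04 PM UTC.
Add 14 hours 44 minutes leg 3 → 3:48 AM UTC (Oct 9).
Add 4 hours 5 minutes layover in Osaka → 7:53 AM UTC.
Add 12 hours 26 minutes leg 4 → 8:19 PM UTC.
Casablanca is UTC+1:00, so local arrival = 8:19 PM + 1:00 = 9:19 PM on Oct 9.

9:19 PM on October 9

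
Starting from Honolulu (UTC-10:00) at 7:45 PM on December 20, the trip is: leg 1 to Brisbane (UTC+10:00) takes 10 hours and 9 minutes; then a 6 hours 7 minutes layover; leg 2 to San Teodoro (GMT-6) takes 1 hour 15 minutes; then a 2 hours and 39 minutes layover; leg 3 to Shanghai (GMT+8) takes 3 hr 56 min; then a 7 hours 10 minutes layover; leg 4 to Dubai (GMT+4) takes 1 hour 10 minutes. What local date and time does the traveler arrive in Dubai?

6:11 PM on Dec 22

Convert departure to UTC: 7:45 PM + 10:00 = 5:45 AM UTC on Dec 21.
Add 10 hours and 9 minutes leg 1 → 3:54 PM UTC.
Add 6 hours and 7 minutes layover in Brisbane → 10:01 PM UTC.
Add 1 hour and 15 minutes leg 2 → 11:16 PM UTC.
Add 2 hours and 39 minutes layover in San Teodoro → 1:55 AM UTC (Dec 22).
Add 3 hours 56 minutes leg 3 → 5:51 AM UTC.
Add 7 hours and 10 minutes layover in Shanghai → 1:01 PM UTC.
Add 1 hour 10 minutes leg 4 → 2:11 PM UTC.
Dubai is UTC+4:00, so local arrival = 2:11 PM + 4:00 = 6:11 PM on Dec 22.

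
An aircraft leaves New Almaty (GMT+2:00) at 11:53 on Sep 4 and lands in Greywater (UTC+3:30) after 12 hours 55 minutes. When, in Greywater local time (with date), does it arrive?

Greywater is 1:30 ahead of New Almaty.
After 12 hours and 55 minutes it is 00:48 (Sep 5) in New Almaty.
Shift by the zone difference: 00:48 + 1:30 = 02:18 on Sep 5 in Greywater.

02:18 on September 5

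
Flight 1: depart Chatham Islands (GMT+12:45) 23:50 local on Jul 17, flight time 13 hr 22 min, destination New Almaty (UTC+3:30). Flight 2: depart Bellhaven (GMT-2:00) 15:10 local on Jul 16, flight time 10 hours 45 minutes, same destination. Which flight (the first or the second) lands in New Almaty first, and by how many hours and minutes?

the second, by 20 hours 32 minutes

Flight 1 in UTC: 23:50 − 12:45 = 11:05 on Jul 17.
+13 hours 22 minutes → arrive 00:27 UTC on Jul 18.
Flight 2 in UTC: 15:10 + 2:00 = 17:10 on Jul 16.
+10 hours and 45 minutes → arrive 03:55 UTC on Jul 17.
Flight 2 lands earlier by 20 hours 32 minutes.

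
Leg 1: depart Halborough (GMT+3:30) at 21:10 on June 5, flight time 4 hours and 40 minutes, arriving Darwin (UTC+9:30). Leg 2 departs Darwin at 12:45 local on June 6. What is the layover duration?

Convert departure to UTC: 21:10 − 3:30 = 17:40 UTC on Jun 5.
Add 4 hours 40 minutes flight time → 22:20 UTC.
Darwin is UTC+9:30, so local arrival = 22:20 + 9:30 = 07:50 on Jun 6.
Layover = 12:45 − 07:50 = 4 hours 55 minutes.

4 hours 55 minutes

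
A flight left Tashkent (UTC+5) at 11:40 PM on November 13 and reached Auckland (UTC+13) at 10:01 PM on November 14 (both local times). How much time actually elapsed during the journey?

Departure in UTC: 11:40 PM − 5:00 = 6:40 PM on Nov 13.
Arrival in UTC: 10:01 PM − 13:00 = 9:01 AM on Nov 14.
Elapsed = 9:01 AM − 6:40 PM (+1 day) = 14 hours 21 minutes.

14 hours 21 minutes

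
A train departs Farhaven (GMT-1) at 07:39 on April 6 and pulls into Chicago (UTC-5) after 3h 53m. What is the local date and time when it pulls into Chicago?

Chicago is 4:00 behind Farhaven.
After 3 hours 53 minutes it is 11:32 in Farhaven.
Shift by the zone difference: 11:32 − 4:00 = 07:32 on Apr 6 in Chicago.

07:32 on April 6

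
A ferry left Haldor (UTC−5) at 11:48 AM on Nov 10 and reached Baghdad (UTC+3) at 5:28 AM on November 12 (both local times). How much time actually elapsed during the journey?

33 hours 40 minutes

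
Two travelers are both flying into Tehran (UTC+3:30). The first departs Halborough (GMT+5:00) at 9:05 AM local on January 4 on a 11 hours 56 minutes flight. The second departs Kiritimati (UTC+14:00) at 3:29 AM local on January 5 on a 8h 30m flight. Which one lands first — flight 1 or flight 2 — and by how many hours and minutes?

the first, by 5 hours 58 minutes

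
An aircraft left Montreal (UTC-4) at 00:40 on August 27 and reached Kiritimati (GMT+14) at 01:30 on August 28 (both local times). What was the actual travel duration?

6 hours 50 minutes

Kiritimati is 18:00 ahead of Montreal.
Clock-face elapsed time (ignoring zones) is 24 hours 50 minutes.
Actual elapsed = 24 hours 50 minutes − 18:00 = 6 hours 50 minutes.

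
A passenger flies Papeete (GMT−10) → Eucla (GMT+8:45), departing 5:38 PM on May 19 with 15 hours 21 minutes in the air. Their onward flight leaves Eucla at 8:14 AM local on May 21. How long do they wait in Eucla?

Convert departure to UTC: 5:38 PM + 10:00 = 3:38 AM UTC on May 20.
Add 15 hours and 21 minutes flight time → 6:59 PM UTC.
Eucla is UTC+8:45, so local arrival = 6:59 PM + 8:45 = 3:44 AM on May 21.
Layover = 8:14 AM − 3:44 AM = 4 hours 30 minutes.

4 hours 30 minutes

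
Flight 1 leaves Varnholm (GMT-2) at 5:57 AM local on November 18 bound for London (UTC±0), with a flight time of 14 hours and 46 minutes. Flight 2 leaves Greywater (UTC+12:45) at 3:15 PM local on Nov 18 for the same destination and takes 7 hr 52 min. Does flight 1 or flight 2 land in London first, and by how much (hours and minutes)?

the second, by 12 hours 21 minutes

Flight 1 in UTC: 5:57 AM + 2:00 = 7:57 AM on Nov 18.
+14 hours 46 minutes → arrive 10:43 PM UTC on Nov 18.
Flight 2 in UTC: 3:15 PM − 12:45 = 2:30 AM on Nov 18.
+7 hours 52 minutes → arrive 10:22 AM UTC on Nov 18.
Flight 2 lands earlier by 12 hours 21 minutes.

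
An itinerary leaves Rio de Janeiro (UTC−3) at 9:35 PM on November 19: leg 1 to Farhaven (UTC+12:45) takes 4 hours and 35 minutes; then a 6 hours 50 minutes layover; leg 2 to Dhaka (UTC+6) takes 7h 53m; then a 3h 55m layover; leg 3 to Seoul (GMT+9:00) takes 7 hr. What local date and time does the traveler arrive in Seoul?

3:48 PM on November 21

Convert departure to UTC: 9:35 PM + 3:00 = 12:35 AM UTC on Nov 20.
Add 4 hours and 35 minutes leg 1 → 5:10 AM UTC.
Add 6 hours 50 minutes layover in Farhaven → 12:00 PM UTC.
Add 7 hours 53 minutes leg 2 → 7:53 PM UTC.
Add 3 hours and 55 minutes layover in Dhaka → 11:48 PM UTC.
Add 7 hours leg 3 → 6:48 AM UTC (Nov 21).
Seoul is UTC+9:00, so local arrival = 6:48 AM + 9:00 = 3:48 PM on Nov 21.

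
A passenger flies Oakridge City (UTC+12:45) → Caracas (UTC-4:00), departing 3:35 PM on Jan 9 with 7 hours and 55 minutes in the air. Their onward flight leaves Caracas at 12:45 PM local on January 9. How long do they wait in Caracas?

6 hours

Convert departure to UTC: 3:35 PM − 12:45 = 2:50 AM UTC on Jan 9.
Add 7 hours and 55 minutes flight time → 10:45 AM UTC.
Caracas is UTC−4:00, so local arrival = 10:45 AM − 4:00 = 6:45 AM on Jan 9.
Layover = 12:45 PM − 6:45 AM = 6 hours.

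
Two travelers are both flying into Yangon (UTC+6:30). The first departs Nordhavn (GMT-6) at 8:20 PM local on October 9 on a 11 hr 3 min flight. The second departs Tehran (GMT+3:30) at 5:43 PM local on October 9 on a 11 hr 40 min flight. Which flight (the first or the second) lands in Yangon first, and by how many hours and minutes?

Flight 1 in UTC: 8:20 PM + 6:00 = 2:20 AM on Oct 10.
+11 hours 3 minutes → arrive 1:23 PM UTC on Oct 10.
Flight 2 in UTC: 5:43 PM − 3:30 = 2:13 PM on Oct 9.
+11 hours 40 minutes → arrive 1:53 AM UTC on Oct 10.
Flight 2 lands earlier by 11 hours 30 minutes.

the second, by 11 hours 30 minutes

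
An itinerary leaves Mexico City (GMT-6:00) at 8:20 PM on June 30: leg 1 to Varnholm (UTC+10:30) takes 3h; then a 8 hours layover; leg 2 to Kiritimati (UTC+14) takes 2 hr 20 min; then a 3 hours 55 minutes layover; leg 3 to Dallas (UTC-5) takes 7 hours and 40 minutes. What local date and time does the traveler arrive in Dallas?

Convert departure to UTC: 8:20 PM + 6:00 = 2:20 AM UTC on Jul 1.
Add 3 hours leg 1 → 5:20 AM UTC.
Add 8 hours layover in Varnholm → 1:20 PM UTC.
Add 2 hours 20 minutes leg 2 → 3:40 PM UTC.
Add 3 hours 55 minutes layover in Kiritimati → 7:35 PM UTC.
Add 7 hours and 40 minutes leg 3 → 3:15 AM UTC (Jul 2).
Dallas is UTC−5:00, so local arrival = 3:15 AM − 5:00 = 10:15 PM on Jul 1.

10:15 PM on July 1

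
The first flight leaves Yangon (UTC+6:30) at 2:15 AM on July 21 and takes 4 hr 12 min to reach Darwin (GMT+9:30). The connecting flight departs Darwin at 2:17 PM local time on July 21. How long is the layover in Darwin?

4 hours 50 minutes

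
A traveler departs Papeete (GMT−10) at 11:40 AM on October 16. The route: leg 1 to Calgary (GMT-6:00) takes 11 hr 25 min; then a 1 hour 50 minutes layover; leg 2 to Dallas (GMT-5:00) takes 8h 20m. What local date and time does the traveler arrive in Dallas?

Convert departure to UTC: 11:40 AM + 10:00 = 9:40 PM UTC on Oct 16.
Add 11 hours 25 minutes leg 1 → 9:05 AM UTC (Oct 17).
Add 1 hour 50 minutes layover in Calgary → 10:55 AM UTC.
Add 8 hours and 20 minutes leg 2 → 7:15 PM UTC.
Dallas is UTC−5:00, so local arrival = 7:15 PM − 5:00 = 2:15 PM on Oct 17.

2:15 PM on Oct 17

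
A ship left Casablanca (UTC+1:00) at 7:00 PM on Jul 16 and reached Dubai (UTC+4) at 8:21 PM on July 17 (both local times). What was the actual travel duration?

22 hours 21 minutes

Departure in UTC: 7:00 PM − 1:00 = 6:00 PM on Jul 16.
Arrival in UTC: 8:21 PM − 4:00 = 4:21 PM on Jul 17.
Elapsed = 4:21 PM − 6:00 PM (+1 day) = 22 hours 21 minutes.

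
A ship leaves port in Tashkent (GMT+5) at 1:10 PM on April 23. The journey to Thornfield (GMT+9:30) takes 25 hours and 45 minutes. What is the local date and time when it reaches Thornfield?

7:25 PM on April 24

Convert departure to UTC: 1:10 PM − 5:00 = 8:10 AM UTC on Apr 23.
Add 25 hours 45 minutes travel time → 9:55 AM UTC (Apr 24).
Thornfield is UTC+9:30, so local arrival = 9:55 AM + 9:30 = 7:25 PM on Apr 24.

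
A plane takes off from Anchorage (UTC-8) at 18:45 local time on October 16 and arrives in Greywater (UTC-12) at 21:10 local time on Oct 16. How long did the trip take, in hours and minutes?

6 hours 25 minutes

Departure in UTC: 18:45 + 8:00 = 02:45 on Oct 17.
Arrival in UTC: 21:10 + 12:00 = 09:10 on Oct 17.
Elapsed = 09:10 − 02:45 = 6 hours 25 minutes.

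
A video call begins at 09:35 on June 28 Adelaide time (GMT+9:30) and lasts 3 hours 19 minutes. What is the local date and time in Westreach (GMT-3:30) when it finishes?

Convert start to UTC: 09:35 − 9:30 = 00:05 UTC on Jun 28.
Add 3 hours 19 minutes duration → 03:24 UTC.
Westreach is UTC−3:30, so local end time = 03:24 − 3:30 = 23:54 on Jun 27.

23:54 on Jun 27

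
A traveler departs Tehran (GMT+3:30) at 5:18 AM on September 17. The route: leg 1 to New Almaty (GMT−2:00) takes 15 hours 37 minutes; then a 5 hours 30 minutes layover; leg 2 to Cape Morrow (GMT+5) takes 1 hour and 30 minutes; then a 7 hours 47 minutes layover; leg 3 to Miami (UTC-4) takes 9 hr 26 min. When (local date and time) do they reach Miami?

Convert departure to UTC: 5:18 AM − 3:30 = 1:48 AM UTC on Sep 17.
Add 15 hours 37 minutes leg 1 → 5:25 PM UTC.
Add 5 hours 30 minutes layover in New Almaty → 10:55 PM UTC.
Add 1 hour 30 minutes leg 2 → 12:25 AM UTC (Sep 18).
Add 7 hours 47 minutes layover in Cape Morrow → 8:12 AM UTC.
Add 9 hours 26 minutes leg 3 → 5:38 PM UTC.
Miami is UTC−4:00, so local arrival = 5:38 PM − 4:00 = 1:38 PM on Sep 18.

1:38 PM on Sep 18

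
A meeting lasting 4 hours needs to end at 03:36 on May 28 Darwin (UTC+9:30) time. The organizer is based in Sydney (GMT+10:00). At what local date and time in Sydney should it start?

00:06 on May 28

Target end time in UTC: 03:36 − 9:30 = 18:06 on May 27.
Subtract 4 hours → start 14:06 UTC on May 27.
Sydney is UTC+10:00: 14:06 + 10:00 = 00:06 on May 28.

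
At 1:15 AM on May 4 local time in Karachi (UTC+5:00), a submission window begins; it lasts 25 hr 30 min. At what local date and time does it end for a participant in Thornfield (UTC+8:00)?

Convert start to UTC: 1:15 AM − 5:00 = 8:15 PM UTC on May 3.
Add 25 hours 30 minutes duration → 9:45 PM UTC (May 4).
Thornfield is UTC+8:00, so local end time = 9:45 PM + 8:00 = 5:45 AM on May 5.

5:45 AM on May 5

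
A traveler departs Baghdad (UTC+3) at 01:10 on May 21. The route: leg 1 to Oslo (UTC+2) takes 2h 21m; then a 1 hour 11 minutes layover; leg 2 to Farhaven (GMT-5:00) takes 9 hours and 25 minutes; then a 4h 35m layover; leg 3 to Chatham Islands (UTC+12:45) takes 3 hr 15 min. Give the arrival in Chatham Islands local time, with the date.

07:42 on May 22

Convert departure to UTC: 01:10 − 3:00 = 22:10 UTC on May 20.
Add 2 hours and 21 minutes leg 1 → 00:31 UTC (May 21).
Add 1 hour and 11 minutes layover in Oslo → 01:42 UTC.
Add 9 hours 25 minutes leg 2 → 11:07 UTC.
Add 4 hours 35 minutes layover in Farhaven → 15:42 UTC.
Add 3 hours 15 minutes leg 3 → 18:57 UTC.
Chatham Islands is UTC+12:45, so local arrival = 18:57 + 12:45 = 07:42 on May 22.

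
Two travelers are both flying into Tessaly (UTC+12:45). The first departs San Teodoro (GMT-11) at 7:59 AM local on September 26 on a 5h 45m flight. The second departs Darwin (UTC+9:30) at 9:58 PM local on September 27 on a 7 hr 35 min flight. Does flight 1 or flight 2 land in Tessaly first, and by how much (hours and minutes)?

Flight 1 in UTC: 7:59 AM + 11:00 = 6:59 PM on Sep 26.
+5 hours 45 minutes → arrive 12:44 AM UTC on Sep 27.
Flight 2 in UTC: 9:58 PM − 9:30 = 12:28 PM on Sep 27.
+7 hours and 35 minutes → arrive 8:03 PM UTC on Sep 27.
Flight 1 lands earlier by 19 hours 19 minutes.

the first, by 19 hours 19 minutes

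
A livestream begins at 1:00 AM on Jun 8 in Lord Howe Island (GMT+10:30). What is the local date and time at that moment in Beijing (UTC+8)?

Beijing is 2:30 behind Lord Howe Island.
Shift by the zone difference: 1:00 AM − 2:30 = 10:30 PM on Jun 7 in Beijing.

10:30 PM on Jun 7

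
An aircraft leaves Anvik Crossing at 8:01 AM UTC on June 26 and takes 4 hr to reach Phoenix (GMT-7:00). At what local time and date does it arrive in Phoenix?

5:01 AM on June 26

Departure is given in UTC: 8:01 AM on Jun 26.
Add 4 hours → 12:01 PM UTC.
Phoenix is UTC−7:00: 12:01 PM − 7:00 = 5:01 AM on Jun 26.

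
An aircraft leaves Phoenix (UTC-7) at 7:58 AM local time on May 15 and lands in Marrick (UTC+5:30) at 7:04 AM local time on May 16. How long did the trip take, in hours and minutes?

Departure in UTC: 7:58 AM + 7:00 = 2:58 PM on May 15.
Arrival in UTC: 7:04 AM − 5:30 = 1:34 AM on May 16.
Elapsed = 1:34 AM − 2:58 PM (+1 day) = 10 hours 36 minutes.

10 hours 36 minutes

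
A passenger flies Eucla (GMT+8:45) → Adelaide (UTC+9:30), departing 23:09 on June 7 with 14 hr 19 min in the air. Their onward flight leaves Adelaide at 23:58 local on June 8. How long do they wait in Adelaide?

9 hours 45 minutes

Convert departure to UTC: 23:09 − 8:45 = 14:24 UTC on Jun 7.
Add 14 hours and 19 minutes flight time → 04:43 UTC (Jun 8).
Adelaide is UTC+9:30, so local arrival = 04:43 + 9:30 = 14:13 on Jun 8.
Layover = 23:58 − 14:13 = 9 hours 45 minutes.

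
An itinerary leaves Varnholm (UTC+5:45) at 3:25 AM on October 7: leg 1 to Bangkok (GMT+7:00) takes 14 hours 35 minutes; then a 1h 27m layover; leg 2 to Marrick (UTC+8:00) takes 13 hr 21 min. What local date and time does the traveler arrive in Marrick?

11:03 AM on October 8

Convert departure to UTC: 3:25 AM − 5:45 = 9:40 PM UTC on Oct 6.
Add 14 hours 35 minutes leg 1 → 12:15 PM UTC (Oct 7).
Add 1 hour 27 minutes layover in Bangkok → 1:42 PM UTC.
Add 13 hours and 21 minutes leg 2 → 3:03 AM UTC (Oct 8).
Marrick is UTC+8:00, so local arrival = 3:03 AM + 8:00 = 11:03 AM on Oct 8.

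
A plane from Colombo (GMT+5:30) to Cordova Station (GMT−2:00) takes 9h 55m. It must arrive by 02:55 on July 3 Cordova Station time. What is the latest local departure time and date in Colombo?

Target arrival in UTC: 02:55 + 2:00 = 04:55 on Jul 3.
Subtract 9 hours and 55 minutes → departure 19:00 UTC on Jul 2.
Colombo is UTC+5:30: 19:00 + 5:30 = 00:30 on Jul 3.

00:30 on July 3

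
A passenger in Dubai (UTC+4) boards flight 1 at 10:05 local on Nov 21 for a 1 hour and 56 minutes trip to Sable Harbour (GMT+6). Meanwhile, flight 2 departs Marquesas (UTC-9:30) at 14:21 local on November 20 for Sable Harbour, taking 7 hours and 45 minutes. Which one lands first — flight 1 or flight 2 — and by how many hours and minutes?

the second, by 25 minutes

Flight 1 in UTC: 10:05 − 4:00 = 06:05 on Nov 21.
+1 hour 56 minutes → arrive 08:01 UTC on Nov 21.
Flight 2 in UTC: 14:21 + 9:30 = 23:51 on Nov 20.
+7 hours and 45 minutes → arrive 07:36 UTC on Nov 21.
Flight 2 lands earlier by 25 minutes.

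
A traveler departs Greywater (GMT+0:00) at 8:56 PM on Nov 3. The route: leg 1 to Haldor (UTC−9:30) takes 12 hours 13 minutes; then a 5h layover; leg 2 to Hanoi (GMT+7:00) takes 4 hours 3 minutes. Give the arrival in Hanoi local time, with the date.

Greywater is at UTC+0, so departure is already 8:56 PM UTC on Nov 3.
Add 12 hours and 13 minutes leg 1 → 9:09 AM UTC (Nov 4).
Add 5 hours layover in Haldor → 2:09 PM UTC.
Add 4 hours and 3 minutes leg 2 → 6:12 PM UTC.
Hanoi is UTC+7:00, so local arrival = 6:12 PM + 7:00 = 1:12 AM on Nov 5.

1:12 AM on November 5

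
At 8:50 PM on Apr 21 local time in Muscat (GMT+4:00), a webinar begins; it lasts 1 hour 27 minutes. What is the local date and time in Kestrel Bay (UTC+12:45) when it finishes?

7:02 AM on April 22

Convert start to UTC: 8:50 PM − 4:00 = 4:50 PM UTC on Apr 21.
Add 1 hour and 27 minutes duration → 6:17 PM UTC.
Kestrel Bay is UTC+12:45, so local end time = 6:17 PM + 12:45 = 7:02 AM on Apr 22.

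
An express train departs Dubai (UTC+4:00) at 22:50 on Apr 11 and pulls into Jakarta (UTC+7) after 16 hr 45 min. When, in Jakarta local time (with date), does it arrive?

Convert departure to UTC: 22:50 − 4:00 = 18:50 UTC on Apr 11.
Add 16 hours 45 minutes travel time → 11:35 UTC (Apr 12).
Jakarta is UTC+7:00, so local arrival = 11:35 + 7:00 = 18:35 on Apr 12.

18:35 on April 12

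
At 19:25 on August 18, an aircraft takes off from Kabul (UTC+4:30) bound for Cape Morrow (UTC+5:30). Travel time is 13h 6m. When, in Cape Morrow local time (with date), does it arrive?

Convert departure to UTC: 19:25 − 4:30 = 14:55 UTC on Aug 18.
Add 13 hours 6 minutes travel time → 04:01 UTC (Aug 19).
Cape Morrow is UTC+5:30, so local arrival = 04:01 + 5:30 = 09:31 on Aug 19.

09:31 on Aug 19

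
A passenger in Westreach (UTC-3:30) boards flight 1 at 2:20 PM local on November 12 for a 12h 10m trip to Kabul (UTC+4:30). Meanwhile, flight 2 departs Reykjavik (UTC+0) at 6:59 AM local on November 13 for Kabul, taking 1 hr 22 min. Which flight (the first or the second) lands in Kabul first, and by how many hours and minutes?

the first, by 2 hours 21 minutes

Flight 1 in UTC: 2:20 PM + 3:30 = 5:50 PM on Nov 12.
+12 hours 10 minutes → arrive 6:00 AM UTC on Nov 13.
Flight 2 departs at 6:59 AM UTC (Nov 13).
+1 hour 22 minutes → arrive 8:21 AM UTC on Nov 13.
Flight 1 lands earlier by 2 hours 21 minutes.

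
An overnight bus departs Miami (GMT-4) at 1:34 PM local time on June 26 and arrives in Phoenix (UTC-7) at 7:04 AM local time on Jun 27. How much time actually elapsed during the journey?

Departure in UTC: 1:34 PM + 4:00 = 5:34 PM on Jun 26.
Arrival in UTC: 7:04 AM + 7:00 = 2:04 PM on Jun 27.
Elapsed = 2:04 PM − 5:34 PM (+1 day) = 20 hours 30 minutes.

20 hours 30 minutes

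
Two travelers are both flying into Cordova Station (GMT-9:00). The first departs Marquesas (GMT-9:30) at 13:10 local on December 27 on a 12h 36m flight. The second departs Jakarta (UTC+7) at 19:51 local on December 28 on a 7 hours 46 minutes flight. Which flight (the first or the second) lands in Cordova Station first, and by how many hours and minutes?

Flight 1 in UTC: 13:10 + 9:30 = 22:40 on Dec 27.
+12 hours and 36 minutes → arrive 11:16 UTC on Dec 28.
Flight 2 in UTC: 19:51 − 7:00 = 12:51 on Dec 28.
+7 hours and 46 minutes → arrive 20:37 UTC on Dec 28.
Flight 1 lands earlier by 9 hours 21 minutes.

the first, by 9 hours 21 minutes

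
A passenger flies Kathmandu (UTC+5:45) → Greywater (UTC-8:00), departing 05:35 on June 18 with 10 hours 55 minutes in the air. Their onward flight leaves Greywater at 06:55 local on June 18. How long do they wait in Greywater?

Convert departure to UTC: 05:35 − 5:45 = 23:50 UTC on Jun 17.
Add 10 hours 55 minutes flight time → 10:45 UTC (Jun 18).
Greywater is UTC−8:00, so local arrival = 10:45 − 8:00 = 02:45 on Jun 18.
Layover = 06:55 − 02:45 = 4 hours 10 minutes.

4 hours 10 minutes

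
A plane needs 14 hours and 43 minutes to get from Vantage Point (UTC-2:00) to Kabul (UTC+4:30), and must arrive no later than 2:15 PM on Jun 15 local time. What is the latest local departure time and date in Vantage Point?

5:02 PM on June 14

Target arrival in UTC: 2:15 PM − 4:30 = 9:45 AM on Jun 15.
Subtract 14 hours 43 minutes → departure 7:02 PM UTC on Jun 14.
Vantage Point is UTC−2:00: 7:02 PM − 2:00 = 5:02 PM on Jun 14.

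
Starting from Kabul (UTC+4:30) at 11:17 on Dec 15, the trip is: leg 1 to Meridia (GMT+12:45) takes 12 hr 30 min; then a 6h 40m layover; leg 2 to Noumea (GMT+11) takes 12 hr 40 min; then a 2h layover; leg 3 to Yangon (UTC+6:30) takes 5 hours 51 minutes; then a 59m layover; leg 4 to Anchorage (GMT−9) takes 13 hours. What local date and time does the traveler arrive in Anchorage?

03:27 on Dec 17

Convert departure to UTC: 11:17 − 4:30 = 06:47 UTC on Dec 15.
Add 12 hours and 30 minutes leg 1 → 19:17 UTC.
Add 6 hours and 40 minutes layover in Meridia → 01:57 UTC (Dec 16).
Add 12 hours 40 minutes leg 2 → 14:37 UTC.
Add 2 hours layover in Noumea → 16:37 UTC.
Add 5 hours 51 minutes leg 3 → 22:28 UTC.
Add 59 minutes layover in Yangon → 23:27 UTC.
Add 13 hours leg 4 → 12:27 UTC (Dec 17).
Anchorage is UTC−9:00, so local arrival = 12:27 − 9:00 = 03:27 on Dec 17.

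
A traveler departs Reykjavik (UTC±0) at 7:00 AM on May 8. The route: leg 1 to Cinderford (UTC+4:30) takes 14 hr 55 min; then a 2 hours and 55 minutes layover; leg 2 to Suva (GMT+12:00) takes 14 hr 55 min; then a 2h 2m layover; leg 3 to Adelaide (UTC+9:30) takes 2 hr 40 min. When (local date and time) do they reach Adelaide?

Reykjavik is at UTC+0, so departure is already 7:00 AM UTC on May 8.
Add 14 hours and 55 minutes leg 1 → 9:55 PM UTC.
Add 2 hours 55 minutes layover in Cinderford → 12:50 AM UTC (May 9).
Add 14 hours 55 minutes leg 2 → 3:45 PM UTC.
Add 2 hours and 2 minutes layover in Suva → 5:47 PM UTC.
Add 2 hours and 40 minutes leg 3 → 8:27 PM UTC.
Adelaide is UTC+9:30, so local arrival = 8:27 PM + 9:30 = 5:57 AM on May 10.

5:57 AM on May 10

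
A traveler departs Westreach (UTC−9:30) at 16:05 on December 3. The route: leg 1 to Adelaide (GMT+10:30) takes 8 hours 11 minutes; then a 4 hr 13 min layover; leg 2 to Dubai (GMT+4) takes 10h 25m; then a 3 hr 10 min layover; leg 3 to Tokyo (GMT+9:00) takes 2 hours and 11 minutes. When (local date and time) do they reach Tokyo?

Convert departure to UTC: 16:05 + 9:30 = 01:35 UTC on Dec 4.
Add 8 hours and 11 minutes leg 1 → 09:46 UTC.
Add 4 hours and 13 minutes layover in Adelaide → 13:59 UTC.
Add 10 hours and 25 minutes leg 2 → 00:24 UTC (Dec 5).
Add 3 hours and 10 minutes layover in Dubai → 03:34 UTC.
Add 2 hours 11 minutes leg 3 → 05:45 UTC.
Tokyo is UTC+9:00, so local arrival = 05:45 + 9:00 = 14:45 on Dec 5.

14:45 on December 5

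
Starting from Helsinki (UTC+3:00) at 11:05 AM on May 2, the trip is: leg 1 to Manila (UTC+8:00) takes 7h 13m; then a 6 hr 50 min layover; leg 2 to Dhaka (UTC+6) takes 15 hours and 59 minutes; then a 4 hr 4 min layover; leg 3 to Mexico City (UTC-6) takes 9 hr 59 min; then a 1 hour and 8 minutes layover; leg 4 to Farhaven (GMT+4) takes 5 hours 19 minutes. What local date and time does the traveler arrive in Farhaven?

2:37 PM on May 4

Convert departure to UTC: 11:05 AM − 3:00 = 8:05 AM UTC on May 2.
Add 7 hours and 13 minutes leg 1 → 3:18 PM UTC.
Add 6 hours 50 minutes layover in Manila → 10:08 PM UTC.
Add 15 hours and 59 minutes leg 2 → 2:07 PM UTC (May 3).
Add 4 hours 4 minutes layover in Dhaka → 6:11 PM UTC.
Add 9 hours and 59 minutes leg 3 → 4:10 AM UTC (May 4).
Add 1 hour 8 minutes layover in Mexico City → 5:18 AM UTC.
Add 5 hours 19 minutes leg 4 → 10:37 AM UTC.
Farhaven is UTC+4:00, so local arrival = 10:37 AM + 4:00 = 2:37 PM on May 4.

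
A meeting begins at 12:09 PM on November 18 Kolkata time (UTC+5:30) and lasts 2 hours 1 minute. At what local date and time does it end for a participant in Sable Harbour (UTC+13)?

Convert start to UTC: 12:09 PM − 5:30 = 6:39 AM UTC on Nov 18.
Add 2 hours and 1 minute duration → 8:40 AM UTC.
Sable Harbour is UTC+13:00, so local end time = 8:40 AM + 13:00 = 9:40 PM on Nov 18.

9:40 PM on November 18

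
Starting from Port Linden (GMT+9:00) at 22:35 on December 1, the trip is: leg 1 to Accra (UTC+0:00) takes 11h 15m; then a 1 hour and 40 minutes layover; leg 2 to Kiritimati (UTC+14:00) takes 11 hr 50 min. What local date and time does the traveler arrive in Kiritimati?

Convert departure to UTC: 22:35 − 9:00 = 13:35 UTC on Dec 1.
Add 11 hours 15 minutes leg 1 → 00:50 UTC (Dec 2).
Add 1 hour 40 minutes layover in Accra → 02:30 UTC.
Add 11 hours 50 minutes leg 2 → 14:20 UTC.
Kiritimati is UTC+14:00, so local arrival = 14:20 + 14:00 = 04:20 on Dec 3.

04:20 on December 3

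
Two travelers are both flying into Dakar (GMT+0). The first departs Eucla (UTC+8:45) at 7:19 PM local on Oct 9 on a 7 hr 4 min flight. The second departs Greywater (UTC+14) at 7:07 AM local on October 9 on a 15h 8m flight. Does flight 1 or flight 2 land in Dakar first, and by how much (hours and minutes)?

the second, by 9 hours 23 minutes

Flight 1 in UTC: 7:19 PM − 8:45 = 10:34 AM on Oct 9.
+7 hours and 4 minutes → arrive 5:38 PM UTC on Oct 9.
Flight 2 in UTC: 7:07 AM − 14:00 = 5:07 PM on Oct 8.
+15 hours 8 minutes → arrive 8:15 AM UTC on Oct 9.
Flight 2 lands earlier by 9 hours 23 minutes.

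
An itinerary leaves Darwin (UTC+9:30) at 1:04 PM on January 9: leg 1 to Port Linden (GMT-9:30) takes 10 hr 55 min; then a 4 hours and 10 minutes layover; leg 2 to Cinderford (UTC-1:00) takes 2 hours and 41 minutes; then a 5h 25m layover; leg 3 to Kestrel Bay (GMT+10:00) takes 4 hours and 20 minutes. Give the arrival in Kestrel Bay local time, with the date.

5:05 PM on January 10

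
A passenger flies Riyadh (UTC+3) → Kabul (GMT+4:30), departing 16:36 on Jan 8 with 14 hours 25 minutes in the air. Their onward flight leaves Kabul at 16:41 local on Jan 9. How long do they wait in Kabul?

8 hours 10 minutes

Convert departure to UTC: 16:36 − 3:00 = 13:36 UTC on Jan 8.
Add 14 hours and 25 minutes flight time → 04:01 UTC (Jan 9).
Kabul is UTC+4:30, so local arrival = 04:01 + 4:30 = 08:31 on Jan 9.
Layover = 16:41 − 08:31 = 8 hours 10 minutes.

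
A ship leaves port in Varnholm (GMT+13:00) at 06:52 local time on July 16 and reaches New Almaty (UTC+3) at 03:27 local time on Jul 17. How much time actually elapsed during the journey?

Departure in UTC: 06:52 − 13:00 = 17:52 on Jul 15.
Arrival in UTC: 03:27 − 3:00 = 00:27 on Jul 17.
Elapsed = 00:27 − 17:52 (+2 days) = 30 hours 35 minutes.

30 hours 35 minutes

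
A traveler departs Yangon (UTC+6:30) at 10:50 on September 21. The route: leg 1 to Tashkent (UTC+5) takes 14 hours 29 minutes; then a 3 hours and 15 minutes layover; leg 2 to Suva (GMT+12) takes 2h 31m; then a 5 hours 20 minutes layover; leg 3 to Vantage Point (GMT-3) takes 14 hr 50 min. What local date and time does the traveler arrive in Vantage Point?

17:45 on September 22

Convert departure to UTC: 10:50 − 6:30 = 04:20 UTC on Sep 21.
Add 14 hours and 29 minutes leg 1 → 18:49 UTC.
Add 3 hours and 15 minutes layover in Tashkent → 22:04 UTC.
Add 2 hours and 31 minutes leg 2 → 00:35 UTC (Sep 22).
Add 5 hours and 20 minutes layover in Suva → 05:55 UTC.
Add 14 hours 50 minutes leg 3 → 20:45 UTC.
Vantage Point is UTC−3:00, so local arrival = 20:45 − 3:00 = 17:45 on Sep 22.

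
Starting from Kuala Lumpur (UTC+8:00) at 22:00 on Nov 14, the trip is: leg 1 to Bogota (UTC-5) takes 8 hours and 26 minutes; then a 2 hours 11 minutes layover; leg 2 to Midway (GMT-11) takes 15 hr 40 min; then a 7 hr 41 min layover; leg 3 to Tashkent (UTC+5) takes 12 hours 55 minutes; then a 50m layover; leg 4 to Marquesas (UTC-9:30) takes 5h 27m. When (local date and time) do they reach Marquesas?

09:40 on November 16

Convert departure to UTC: 22:00 − 8:00 = 14:00 UTC on Nov 14.
Add 8 hours 26 minutes leg 1 → 22:26 UTC.
Add 2 hours 11 minutes layover in Bogota → 00:37 UTC (Nov 15).
Add 15 hours and 40 minutes leg 2 → 16:17 UTC.
Add 7 hours 41 minutes layover in Midway → 23:58 UTC.
Add 12 hours 55 minutes leg 3 → 12:53 UTC (Nov 16).
Add 50 minutes layover in Tashkent → 13:43 UTC.
Add 5 hours and 27 minutes leg 4 → 19:10 UTC.
Marquesas is UTC−9:30, so local arrival = 19:10 − 9:30 = 09:40 on Nov 16.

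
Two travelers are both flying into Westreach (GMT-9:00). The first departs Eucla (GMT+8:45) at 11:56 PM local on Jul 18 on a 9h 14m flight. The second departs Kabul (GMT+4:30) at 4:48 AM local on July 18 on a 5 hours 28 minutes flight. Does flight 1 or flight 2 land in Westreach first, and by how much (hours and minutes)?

Flight 1 in UTC: 11:56 PM − 8:45 = 3:11 PM on Jul 18.
+9 hours and 14 minutes → arrive 12:25 AM UTC on Jul 19.
Flight 2 in UTC: 4:48 AM − 4:30 = 12:18 AM on Jul 18.
+5 hours and 28 minutes → arrive 5:46 AM UTC on Jul 18.
Flight 2 lands earlier by 18 hours 39 minutes.

the second, by 18 hours 39 minutes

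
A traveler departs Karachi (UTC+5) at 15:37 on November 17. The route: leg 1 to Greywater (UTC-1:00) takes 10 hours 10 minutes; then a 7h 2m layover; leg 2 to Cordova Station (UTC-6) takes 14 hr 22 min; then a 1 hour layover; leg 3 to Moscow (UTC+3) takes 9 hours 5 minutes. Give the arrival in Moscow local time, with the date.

Convert departure to UTC: 15:37 − 5:00 = 10:37 UTC on Nov 17.
Add 10 hours 10 minutes leg 1 → 20:47 UTC.
Add 7 hours 2 minutes layover in Greywater → 03:49 UTC (Nov 18).
Add 14 hours 22 minutes leg 2 → 18:11 UTC.
Add 1 hour layover in Cordova Station → 19:11 UTC.
Add 9 hours 5 minutes leg 3 → 04:16 UTC (Nov 19).
Moscow is UTC+3:00, so local arrival = 04:16 + 3:00 = 07:16 on Nov 19.

07:16 on November 19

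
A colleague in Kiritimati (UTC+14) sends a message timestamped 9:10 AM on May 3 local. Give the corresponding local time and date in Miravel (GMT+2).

9:10 PM on May 2

In UTC: 9:10 AM − 14:00 = 7:10 PM on May 2.
Miravel is UTC+2:00: 7:10 PM + 2:00 = 9:10 PM on May 2.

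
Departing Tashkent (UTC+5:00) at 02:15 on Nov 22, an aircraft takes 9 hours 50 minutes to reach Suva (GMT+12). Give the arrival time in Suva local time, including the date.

19:05 on Nov 22

Convert departure to UTC: 02:15 − 5:00 = 21:15 UTC on Nov 21.
Add 9 hours and 50 minutes travel time → 07:05 UTC (Nov 22).
Suva is UTC+12:00, so local arrival = 07:05 + 12:00 = 19:05 on Nov 22.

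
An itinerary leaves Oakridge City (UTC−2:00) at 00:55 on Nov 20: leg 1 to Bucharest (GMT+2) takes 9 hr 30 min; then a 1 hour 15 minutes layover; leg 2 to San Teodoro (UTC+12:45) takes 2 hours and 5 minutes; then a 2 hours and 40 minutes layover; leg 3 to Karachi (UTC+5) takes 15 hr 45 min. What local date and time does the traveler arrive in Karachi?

Convert departure to UTC: 00:55 + 2:00 = 02:55 UTC on Nov 20.
Add 9 hours and 30 minutes leg 1 → 12:25 UTC.
Add 1 hour 15 minutes layover in Bucharest → 13:40 UTC.
Add 2 hours and 5 minutes leg 2 → 15:45 UTC.
Add 2 hours and 40 minutes layover in San Teodoro → 18:25 UTC.
Add 15 hours and 45 minutes leg 3 → 10:10 UTC (Nov 21).
Karachi is UTC+5:00, so local arrival = 10:10 + 5:00 = 15:10 on Nov 21.

15:10 on November 21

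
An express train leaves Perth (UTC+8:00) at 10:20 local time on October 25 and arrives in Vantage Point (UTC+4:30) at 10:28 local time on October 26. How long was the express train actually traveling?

27 hours 38 minutes

Departure in UTC: 10:20 − 8:00 = 02:20 on Oct 25.
Arrival in UTC: 10:28 − 4:30 = 05:58 on Oct 26.
Elapsed = 05:58 − 02:20 (+1 day) = 27 hours 38 minutes.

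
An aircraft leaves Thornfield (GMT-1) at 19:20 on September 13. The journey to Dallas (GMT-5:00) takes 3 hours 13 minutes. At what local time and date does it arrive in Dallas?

Convert departure to UTC: 19:20 + 1:00 = 20:20 UTC on Sep 13.
Add 3 hours 13 minutes travel time → 23:33 UTC.
Dallas is UTC−5:00, so local arrival = 23:33 − 5:00 = 18:33 on Sep 13.

18:33 on September 13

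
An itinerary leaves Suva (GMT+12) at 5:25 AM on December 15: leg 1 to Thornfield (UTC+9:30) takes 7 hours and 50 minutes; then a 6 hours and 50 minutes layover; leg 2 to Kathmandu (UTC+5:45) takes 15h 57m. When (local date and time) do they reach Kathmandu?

5:47 AM on December 16

Convert departure to UTC: 5:25 AM − 12:00 = 5:25 PM UTC on Dec 14.
Add 7 hours and 50 minutes leg 1 → 1:15 AM UTC (Dec 15).
Add 6 hours 50 minutes layover in Thornfield → 8:05 AM UTC.
Add 15 hours 57 minutes leg 2 → 12:02 AM UTC (Dec 16).
Kathmandu is UTC+5:45, so local arrival = 12:02 AM + 5:45 = 5:47 AM on Dec 16.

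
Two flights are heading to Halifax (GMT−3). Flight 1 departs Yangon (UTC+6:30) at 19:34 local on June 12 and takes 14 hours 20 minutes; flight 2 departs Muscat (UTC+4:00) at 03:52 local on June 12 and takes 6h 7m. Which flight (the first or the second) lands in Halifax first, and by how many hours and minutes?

the second, by 21 hours 25 minutes

Flight 1 in UTC: 19:34 − 6:30 = 13:04 on Jun 12.
+14 hours 20 minutes → arrive 03:24 UTC on Jun 13.
Flight 2 in UTC: 03:52 − 4:00 = 23:52 on Jun 11.
+6 hours and 7 minutes → arrive 05:59 UTC on Jun 12.
Flight 2 lands earlier by 21 hours 25 minutes.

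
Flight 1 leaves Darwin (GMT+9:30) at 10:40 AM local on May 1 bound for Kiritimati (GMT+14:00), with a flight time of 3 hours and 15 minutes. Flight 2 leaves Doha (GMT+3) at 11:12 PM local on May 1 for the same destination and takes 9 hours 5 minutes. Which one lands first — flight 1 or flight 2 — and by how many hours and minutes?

Flight 1 in UTC: 10:40 AM − 9:30 = 1:10 AM on May 1.
+3 hours 15 minutes → arrive 4:25 AM UTC on May 1.
Flight 2 in UTC: 11:12 PM − 3:00 = 8:12 PM on May 1.
+9 hours 5 minutes → arrive 5:17 AM UTC on May 2.
Flight 1 lands earlier by 24 hours 52 minutes.

the first, by 24 hours 52 minutes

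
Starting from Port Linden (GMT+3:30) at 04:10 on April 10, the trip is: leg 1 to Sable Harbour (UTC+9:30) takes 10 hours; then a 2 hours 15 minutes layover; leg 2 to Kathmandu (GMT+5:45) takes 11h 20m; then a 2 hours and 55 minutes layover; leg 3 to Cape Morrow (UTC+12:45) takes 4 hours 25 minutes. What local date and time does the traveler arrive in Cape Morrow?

20:20 on Apr 11

Convert departure to UTC: 04:10 − 3:30 = 00:40 UTC on Apr 10.
Add 10 hours leg 1 → 10:40 UTC.
Add 2 hours 15 minutes layover in Sable Harbour → 12:55 UTC.
Add 11 hours 20 minutes leg 2 → 00:15 UTC (Apr 11).
Add 2 hours 55 minutes layover in Kathmandu → 03:10 UTC.
Add 4 hours 25 minutes leg 3 → 07:35 UTC.
Cape Morrow is UTC+12:45, so local arrival = 07:35 + 12:45 = 20:20 on Apr 11.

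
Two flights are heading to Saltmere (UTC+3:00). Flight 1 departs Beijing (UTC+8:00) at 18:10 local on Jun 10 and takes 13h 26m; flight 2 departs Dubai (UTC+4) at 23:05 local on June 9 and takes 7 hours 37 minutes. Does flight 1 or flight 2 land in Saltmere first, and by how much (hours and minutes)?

the second, by 20 hours 54 minutes

Flight 1 in UTC: 18:10 − 8:00 = 10:10 on Jun 10.
+13 hours 26 minutes → arrive 23:36 UTC on Jun 10.
Flight 2 in UTC: 23:05 − 4:00 = 19:05 on Jun 9.
+7 hours 37 minutes → arrive 02:42 UTC on Jun 10.
Flight 2 lands earlier by 20 hours 54 minutes.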